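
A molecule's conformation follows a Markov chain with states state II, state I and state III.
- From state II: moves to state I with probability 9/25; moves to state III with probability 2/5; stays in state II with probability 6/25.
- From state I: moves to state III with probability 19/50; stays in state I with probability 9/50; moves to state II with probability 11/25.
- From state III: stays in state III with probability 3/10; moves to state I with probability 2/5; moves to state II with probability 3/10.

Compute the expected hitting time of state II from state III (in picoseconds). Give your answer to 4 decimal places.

2.8910

Let t(s) be the expected number of picoseconds to first reach state II from state s, with t(state II) = 0. Conditioning on the first picosecond:
t(state I) = 1 + 0.18·t(state I) + 0.38·t(state III)
t(state III) = 1 + 0.4·t(state I) + 0.3·t(state III)
Solving: t(state I) = 2.5592, t(state III) = 2.8910.
Expected picoseconds from state III to state II: 2.8910.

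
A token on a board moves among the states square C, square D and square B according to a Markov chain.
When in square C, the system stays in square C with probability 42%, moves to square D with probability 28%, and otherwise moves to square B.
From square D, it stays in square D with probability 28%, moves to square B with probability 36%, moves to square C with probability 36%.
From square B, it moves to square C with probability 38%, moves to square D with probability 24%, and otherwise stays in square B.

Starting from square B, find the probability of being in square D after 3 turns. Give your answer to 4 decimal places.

Propagate the distribution vector 3 turns from square B.
After 0 turns: (0.0000, 0.0000, 1.0000)
After 1 turn: (0.3800, 0.2400, 0.3800)
After 2 turns: (0.3904, 0.2648, 0.3448)
After 3 turns: (0.3903, 0.2662, 0.3435)
P(in square D after 3 turns) = 0.2662

0.2662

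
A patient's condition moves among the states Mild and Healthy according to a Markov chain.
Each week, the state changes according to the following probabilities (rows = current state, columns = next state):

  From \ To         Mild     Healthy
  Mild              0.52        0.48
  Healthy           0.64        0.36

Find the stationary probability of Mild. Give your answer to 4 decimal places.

Let the stationary distribution be π with π = πP and π_1 + π_2 = 1.
π_1 = 0.52·π_1 + 0.64·π_2
Solving with the normalization constraint gives π = (0.5714, 0.4286).
So the stationary probability of Mild is 0.5714.

0.5714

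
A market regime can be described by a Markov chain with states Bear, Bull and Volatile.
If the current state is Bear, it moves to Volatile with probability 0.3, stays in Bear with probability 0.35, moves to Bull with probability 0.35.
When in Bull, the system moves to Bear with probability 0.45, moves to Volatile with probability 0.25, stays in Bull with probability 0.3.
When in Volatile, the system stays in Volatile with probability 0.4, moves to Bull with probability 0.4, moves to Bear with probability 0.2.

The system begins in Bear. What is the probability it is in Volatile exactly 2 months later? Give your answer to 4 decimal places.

0.3125

Sum over the intermediate state after 1 month:
P = P(Bear→Bear)·P(Bear→Volatile) + P(Bear→Bull)·P(Bull→Volatile) + P(Bear→Volatile)·P(Volatile→Volatile)
  = 0.35×0.3 + 0.35×0.25 + 0.3×0.4
  = 0.1050 + 0.0875 + 0.1200 = 0.3125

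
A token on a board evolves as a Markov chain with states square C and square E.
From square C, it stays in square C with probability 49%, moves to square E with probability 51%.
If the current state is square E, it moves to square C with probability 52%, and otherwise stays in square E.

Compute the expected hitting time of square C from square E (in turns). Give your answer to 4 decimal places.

Let t(s) be the expected number of turns to first reach square C from state s, with t(square C) = 0. Conditioning on the first turn:
t(square E) = 1 + 0.48·t(square E)
Solving: t(square E) = 1.9231.
Expected turns from square E to square C: 1.9231.

1.9231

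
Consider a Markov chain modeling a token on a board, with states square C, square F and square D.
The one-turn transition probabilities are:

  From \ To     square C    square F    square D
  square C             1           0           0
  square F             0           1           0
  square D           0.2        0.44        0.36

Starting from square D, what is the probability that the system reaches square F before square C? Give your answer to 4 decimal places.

Let h(s) be the probability of absorption at square F starting from transient state s. Then h(square F) = 1 and h(square C) = 0. By first-step analysis:
h(square D) = 0.2·0 + 0.44·1 + 0.36·h(square D)
Solving: h(square D) = 0.6875.
Starting from square D, the probability is 0.6875.

0.6875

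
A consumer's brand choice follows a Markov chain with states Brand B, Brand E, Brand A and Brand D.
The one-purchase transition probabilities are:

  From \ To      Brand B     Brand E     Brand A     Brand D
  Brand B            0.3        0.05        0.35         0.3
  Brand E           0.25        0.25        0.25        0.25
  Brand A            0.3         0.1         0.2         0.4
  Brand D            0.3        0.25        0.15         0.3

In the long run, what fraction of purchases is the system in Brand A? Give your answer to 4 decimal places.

0.2358

Let the stationary distribution be π with π = πP and π_1 + π_2 + π_3 + π_4 = 1.
π_1 = 0.3·π_1 + 0.25·π_2 + 0.3·π_3 + 0.3·π_4
π_2 = 0.05·π_1 + 0.25·π_2 + 0.1·π_3 + 0.25·π_4
π_3 = 0.35·π_1 + 0.25·π_2 + 0.2·π_3 + 0.15·π_4
Solving with the normalization constraint gives π = (0.2922, 0.1562, 0.2358, 0.3158).
So the stationary probability of Brand A is 0.2358.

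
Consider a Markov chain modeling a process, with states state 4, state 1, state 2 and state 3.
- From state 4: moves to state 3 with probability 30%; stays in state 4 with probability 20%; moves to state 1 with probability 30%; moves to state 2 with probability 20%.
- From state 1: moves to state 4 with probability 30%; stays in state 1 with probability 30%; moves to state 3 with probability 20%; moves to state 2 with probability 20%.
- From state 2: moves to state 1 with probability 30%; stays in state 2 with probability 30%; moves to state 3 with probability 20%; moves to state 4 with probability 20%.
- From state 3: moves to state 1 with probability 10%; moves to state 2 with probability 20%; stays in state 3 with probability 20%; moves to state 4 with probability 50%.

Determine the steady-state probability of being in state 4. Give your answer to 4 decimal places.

0.2942

Let the stationary distribution be π with π = πP and π_1 + π_2 + π_3 + π_4 = 1.
π_1 = 0.2·π_1 + 0.3·π_2 + 0.2·π_3 + 0.5·π_4
π_2 = 0.3·π_1 + 0.3·π_2 + 0.3·π_3 + 0.1·π_4
π_3 = 0.2·π_1 + 0.2·π_2 + 0.3·π_3 + 0.2·π_4
Solving with the normalization constraint gives π = (0.2942, 0.2541, 0.2222, 0.2294).
So the stationary probability of state 4 is 0.2942.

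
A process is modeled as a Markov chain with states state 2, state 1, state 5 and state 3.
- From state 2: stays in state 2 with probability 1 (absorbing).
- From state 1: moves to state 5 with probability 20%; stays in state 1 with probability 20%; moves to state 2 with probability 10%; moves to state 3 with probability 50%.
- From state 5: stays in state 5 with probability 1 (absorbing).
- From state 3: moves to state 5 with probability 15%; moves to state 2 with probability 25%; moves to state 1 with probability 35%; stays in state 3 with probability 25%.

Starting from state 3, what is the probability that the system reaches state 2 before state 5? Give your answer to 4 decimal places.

Let h(s) be the probability of absorption at state 2 starting from transient state s. Then h(state 2) = 1 and h(state 5) = 0. By first-step analysis:
h(state 1) = 0.1·1 + 0.2·h(state 1) + 0.2·0 + 0.5·h(state 3)
h(state 3) = 0.25·1 + 0.35·h(state 1) + 0.15·0 + 0.25·h(state 3)
Solving: h(state 1) = 0.4706, h(state 3) = 0.5529.
Starting from state 3, the probability is 0.5529.

0.5529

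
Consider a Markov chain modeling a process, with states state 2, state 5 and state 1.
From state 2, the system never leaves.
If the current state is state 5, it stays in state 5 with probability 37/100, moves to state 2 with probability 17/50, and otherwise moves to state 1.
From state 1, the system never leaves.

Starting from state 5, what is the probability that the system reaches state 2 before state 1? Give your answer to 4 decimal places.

0.5397

Let h(s) be the probability of absorption at state 2 starting from transient state s. Then h(state 2) = 1 and h(state 1) = 0. By first-step analysis:
h(state 5) = 0.34·1 + 0.37·h(state 5) + 0.29·0
Solving: h(state 5) = 0.5397.
Starting from state 5, the probability is 0.5397.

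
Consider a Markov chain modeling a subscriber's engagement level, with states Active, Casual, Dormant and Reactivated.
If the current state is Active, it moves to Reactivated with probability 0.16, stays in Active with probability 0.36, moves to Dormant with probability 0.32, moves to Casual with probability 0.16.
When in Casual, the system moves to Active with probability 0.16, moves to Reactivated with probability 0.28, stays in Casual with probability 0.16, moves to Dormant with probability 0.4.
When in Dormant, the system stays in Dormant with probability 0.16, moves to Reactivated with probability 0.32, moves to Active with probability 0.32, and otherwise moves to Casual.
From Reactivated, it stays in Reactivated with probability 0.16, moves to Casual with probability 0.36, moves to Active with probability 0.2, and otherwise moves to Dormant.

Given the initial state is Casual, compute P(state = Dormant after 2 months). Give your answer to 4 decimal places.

Propagate the distribution vector 2 months from Casual.
After 0 months: (0.0000, 1.0000, 0.0000, 0.0000)
After 1 month: (0.1600, 0.1600, 0.4000, 0.2800)
After 2 months: (0.2672, 0.2320, 0.2576, 0.2432)
P(in Dormant after 2 months) = 0.2576

0.2576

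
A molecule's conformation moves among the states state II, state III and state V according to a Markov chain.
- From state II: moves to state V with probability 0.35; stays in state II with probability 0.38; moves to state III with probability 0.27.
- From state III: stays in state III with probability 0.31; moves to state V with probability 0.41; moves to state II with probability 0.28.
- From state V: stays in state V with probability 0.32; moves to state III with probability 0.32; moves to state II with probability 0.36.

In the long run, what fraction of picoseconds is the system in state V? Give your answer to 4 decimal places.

Let the stationary distribution be π with π = πP and π_1 + π_2 + π_3 = 1.
π_1 = 0.38·π_1 + 0.28·π_2 + 0.36·π_3
π_2 = 0.27·π_1 + 0.31·π_2 + 0.32·π_3
Solving with the normalization constraint gives π = (0.3429, 0.2999, 0.3573).
So the stationary probability of state V is 0.3573.

0.3573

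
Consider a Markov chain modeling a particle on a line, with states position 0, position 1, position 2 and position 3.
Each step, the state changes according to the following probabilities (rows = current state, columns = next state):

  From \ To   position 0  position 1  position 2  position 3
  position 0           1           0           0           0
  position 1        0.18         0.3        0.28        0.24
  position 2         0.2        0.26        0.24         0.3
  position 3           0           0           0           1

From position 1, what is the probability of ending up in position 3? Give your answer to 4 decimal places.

Let h(s) be the probability of absorption at position 3 starting from transient state s. Then h(position 3) = 1 and h(position 0) = 0. By first-step analysis:
h(position 1) = 0.18·0 + 0.3·h(position 1) + 0.28·h(position 2) + 0.24·1
h(position 2) = 0.2·0 + 0.26·h(position 1) + 0.24·h(position 2) + 0.3·1
Solving: h(position 1) = 0.5801, h(position 2) = 0.5932.
Starting from position 1, the probability is 0.5801.

0.5801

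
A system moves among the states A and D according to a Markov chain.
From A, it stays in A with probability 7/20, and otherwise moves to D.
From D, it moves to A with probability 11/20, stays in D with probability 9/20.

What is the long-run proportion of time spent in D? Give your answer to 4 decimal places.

0.5417

Let the stationary distribution be π with π = πP and π_1 + π_2 = 1.
π_1 = 0.35·π_1 + 0.55·π_2
Solving with the normalization constraint gives π = (0.4583, 0.5417).
So the stationary probability of D is 0.5417.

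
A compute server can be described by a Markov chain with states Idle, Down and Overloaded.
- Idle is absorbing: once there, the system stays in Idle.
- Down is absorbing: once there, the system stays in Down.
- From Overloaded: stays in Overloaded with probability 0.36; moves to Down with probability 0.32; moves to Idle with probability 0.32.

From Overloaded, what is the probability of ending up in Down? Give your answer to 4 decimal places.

0.5000

Let h(s) be the probability of absorption at Down starting from transient state s. Then h(Down) = 1 and h(Idle) = 0. By first-step analysis:
h(Overloaded) = 0.32·0 + 0.32·1 + 0.36·h(Overloaded)
Solving: h(Overloaded) = 0.5000.
Starting from Overloaded, the probability is 0.5000.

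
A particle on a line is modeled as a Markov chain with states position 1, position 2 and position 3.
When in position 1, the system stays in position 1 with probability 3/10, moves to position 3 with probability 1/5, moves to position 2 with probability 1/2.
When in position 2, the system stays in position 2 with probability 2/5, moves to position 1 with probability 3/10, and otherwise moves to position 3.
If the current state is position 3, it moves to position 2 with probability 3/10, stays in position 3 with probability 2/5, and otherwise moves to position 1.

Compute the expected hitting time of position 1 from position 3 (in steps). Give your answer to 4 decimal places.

3.3333

Let t(s) be the expected number of steps to first reach position 1 from state s, with t(position 1) = 0. Conditioning on the first step:
t(position 2) = 1 + 0.4·t(position 2) + 0.3·t(position 3)
t(position 3) = 1 + 0.3·t(position 2) + 0.4·t(position 3)
Solving: t(position 2) = 3.3333, t(position 3) = 3.3333.
Expected steps from position 3 to position 1: 3.3333.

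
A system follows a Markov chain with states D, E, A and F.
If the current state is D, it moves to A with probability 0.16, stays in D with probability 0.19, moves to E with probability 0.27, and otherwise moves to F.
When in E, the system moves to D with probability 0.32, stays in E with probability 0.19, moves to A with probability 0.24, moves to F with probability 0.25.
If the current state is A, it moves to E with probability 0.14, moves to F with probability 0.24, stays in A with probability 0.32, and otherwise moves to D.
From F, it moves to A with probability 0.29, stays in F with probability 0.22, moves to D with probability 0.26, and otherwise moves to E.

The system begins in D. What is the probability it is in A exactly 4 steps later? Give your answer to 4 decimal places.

0.2528

Propagate the distribution vector 4 steps from D.
After 0 steps: (1.0000, 0.0000, 0.0000, 0.0000)
After 1 step: (0.1900, 0.2700, 0.1600, 0.3800)
After 2 steps: (0.2693, 0.2124, 0.2566, 0.2617)
After 3 steps: (0.2642, 0.2092, 0.2521, 0.2746)
After 4 steps: (0.2641, 0.2095, 0.2528, 0.2736)
P(in A after 4 steps) = 0.2528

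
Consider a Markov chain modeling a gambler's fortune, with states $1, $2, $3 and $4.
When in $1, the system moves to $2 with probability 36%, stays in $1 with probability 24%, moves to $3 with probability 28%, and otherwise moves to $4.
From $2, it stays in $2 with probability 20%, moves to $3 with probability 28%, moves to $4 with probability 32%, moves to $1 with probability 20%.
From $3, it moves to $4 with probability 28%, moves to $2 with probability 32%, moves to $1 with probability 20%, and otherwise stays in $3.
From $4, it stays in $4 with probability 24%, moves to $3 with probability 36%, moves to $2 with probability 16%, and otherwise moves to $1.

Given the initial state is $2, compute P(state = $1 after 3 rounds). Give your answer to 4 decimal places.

Propagate the distribution vector 3 rounds from $2.
After 0 rounds: (0.0000, 1.0000, 0.0000, 0.0000)
After 1 round: (0.2000, 0.2000, 0.2800, 0.3200)
After 2 rounds: (0.2208, 0.2528, 0.2832, 0.2432)
After 3 rounds: (0.2186, 0.2596, 0.2768, 0.2451)
P(in $1 after 3 rounds) = 0.2186

0.2186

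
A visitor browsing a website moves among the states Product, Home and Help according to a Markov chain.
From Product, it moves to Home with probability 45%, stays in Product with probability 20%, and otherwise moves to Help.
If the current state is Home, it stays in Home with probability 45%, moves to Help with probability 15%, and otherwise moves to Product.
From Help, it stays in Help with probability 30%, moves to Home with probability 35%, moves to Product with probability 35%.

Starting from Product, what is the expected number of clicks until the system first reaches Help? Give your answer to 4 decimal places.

Let t(s) be the expected number of clicks to first reach Help from state s, with t(Help) = 0. Conditioning on the first click:
t(Product) = 1 + 0.2·t(Product) + 0.45·t(Home)
t(Home) = 1 + 0.4·t(Product) + 0.45·t(Home)
Solving: t(Product) = 3.8462, t(Home) = 4.6154.
Expected clicks from Product to Help: 3.8462.

3.8462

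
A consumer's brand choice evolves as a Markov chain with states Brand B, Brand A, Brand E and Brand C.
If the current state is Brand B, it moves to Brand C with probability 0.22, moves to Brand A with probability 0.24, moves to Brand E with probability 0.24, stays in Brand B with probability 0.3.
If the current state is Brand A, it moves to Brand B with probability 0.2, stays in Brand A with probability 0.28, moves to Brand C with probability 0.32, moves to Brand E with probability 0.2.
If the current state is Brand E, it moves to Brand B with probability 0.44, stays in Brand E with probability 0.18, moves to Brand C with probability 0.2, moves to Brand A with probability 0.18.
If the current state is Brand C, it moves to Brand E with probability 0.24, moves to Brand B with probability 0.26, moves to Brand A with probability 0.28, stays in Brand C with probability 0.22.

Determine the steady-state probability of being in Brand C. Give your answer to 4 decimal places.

0.2403

Let the stationary distribution be π with π = πP and π_1 + π_2 + π_3 + π_4 = 1.
π_1 = 0.3·π_1 + 0.2·π_2 + 0.44·π_3 + 0.26·π_4
π_2 = 0.24·π_1 + 0.28·π_2 + 0.18·π_3 + 0.28·π_4
π_3 = 0.24·π_1 + 0.2·π_2 + 0.18·π_3 + 0.24·π_4
Solving with the normalization constraint gives π = (0.2961, 0.2464, 0.2171, 0.2403).
So the stationary probability of Brand C is 0.2403.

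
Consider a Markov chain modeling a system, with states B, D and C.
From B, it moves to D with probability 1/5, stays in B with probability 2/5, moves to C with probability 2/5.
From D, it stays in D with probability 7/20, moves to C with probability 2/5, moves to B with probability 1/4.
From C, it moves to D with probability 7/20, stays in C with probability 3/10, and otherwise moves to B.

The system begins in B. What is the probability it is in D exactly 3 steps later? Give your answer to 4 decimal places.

Propagate the distribution vector 3 steps from B.
After 0 steps: (1.0000, 0.0000, 0.0000)
After 1 step: (0.4000, 0.2000, 0.4000)
After 2 steps: (0.3500, 0.2900, 0.3600)
After 3 steps: (0.3385, 0.2975, 0.3640)
P(in D after 3 steps) = 0.2975

0.2975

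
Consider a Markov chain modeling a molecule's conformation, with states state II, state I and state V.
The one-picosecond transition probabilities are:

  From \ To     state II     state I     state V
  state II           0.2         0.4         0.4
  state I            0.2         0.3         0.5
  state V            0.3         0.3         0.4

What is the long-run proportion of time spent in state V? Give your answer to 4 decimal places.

0.4324

Let the stationary distribution be π with π = πP and π_1 + π_2 + π_3 = 1.
π_1 = 0.2·π_1 + 0.2·π_2 + 0.3·π_3
π_2 = 0.4·π_1 + 0.3·π_2 + 0.3·π_3
Solving with the normalization constraint gives π = (0.2432, 0.3243, 0.4324).
So the stationary probability of state V is 0.4324.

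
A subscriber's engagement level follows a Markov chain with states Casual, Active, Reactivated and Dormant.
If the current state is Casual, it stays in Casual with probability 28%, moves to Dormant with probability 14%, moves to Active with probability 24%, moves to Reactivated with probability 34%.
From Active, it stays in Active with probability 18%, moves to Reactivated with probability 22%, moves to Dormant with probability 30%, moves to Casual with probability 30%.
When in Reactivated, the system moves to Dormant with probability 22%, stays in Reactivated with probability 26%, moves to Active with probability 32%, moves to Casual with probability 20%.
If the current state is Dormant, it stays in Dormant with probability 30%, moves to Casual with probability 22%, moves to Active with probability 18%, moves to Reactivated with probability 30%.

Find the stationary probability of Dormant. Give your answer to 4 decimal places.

Let the stationary distribution be π with π = πP and π_1 + π_2 + π_3 + π_4 = 1.
π_1 = 0.28·π_1 + 0.3·π_2 + 0.2·π_3 + 0.22·π_4
π_2 = 0.24·π_1 + 0.18·π_2 + 0.32·π_3 + 0.18·π_4
π_3 = 0.34·π_1 + 0.22·π_2 + 0.26·π_3 + 0.3·π_4
Solving with the normalization constraint gives π = (0.2480, 0.2341, 0.2800, 0.2379).
So the stationary probability of Dormant is 0.2379.

0.2379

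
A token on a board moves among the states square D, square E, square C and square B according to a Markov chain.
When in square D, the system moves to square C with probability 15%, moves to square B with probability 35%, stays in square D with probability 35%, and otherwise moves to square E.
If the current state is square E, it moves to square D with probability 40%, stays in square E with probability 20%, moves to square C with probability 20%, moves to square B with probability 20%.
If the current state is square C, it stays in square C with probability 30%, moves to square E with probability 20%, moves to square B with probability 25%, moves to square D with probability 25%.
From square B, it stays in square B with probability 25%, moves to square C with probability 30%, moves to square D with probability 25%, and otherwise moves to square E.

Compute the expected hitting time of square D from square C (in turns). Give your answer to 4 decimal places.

3.5714

Let t(s) be the expected number of turns to first reach square D from state s, with t(square D) = 0. Conditioning on the first turn:
t(square E) = 1 + 0.2·t(square E) + 0.2·t(square C) + 0.2·t(square B)
t(square C) = 1 + 0.2·t(square E) + 0.3·t(square C) + 0.25·t(square B)
t(square B) = 1 + 0.2·t(square E) + 0.3·t(square C) + 0.25·t(square B)
Solving: t(square E) = 3.0357, t(square C) = 3.5714, t(square B) = 3.5714.
Expected turns from square C to square D: 3.5714.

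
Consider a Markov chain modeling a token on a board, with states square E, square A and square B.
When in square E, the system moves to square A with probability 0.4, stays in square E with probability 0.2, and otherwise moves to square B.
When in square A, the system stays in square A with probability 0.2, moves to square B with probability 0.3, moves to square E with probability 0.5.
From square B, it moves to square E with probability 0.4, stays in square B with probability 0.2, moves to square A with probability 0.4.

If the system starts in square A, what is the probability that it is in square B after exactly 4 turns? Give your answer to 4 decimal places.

Propagate the distribution vector 4 turns from square A.
After 0 turns: (0.0000, 1.0000, 0.0000)
After 1 turn: (0.5000, 0.2000, 0.3000)
After 2 turns: (0.3200, 0.3600, 0.3200)
After 3 turns: (0.3720, 0.3280, 0.3000)
After 4 turns: (0.3584, 0.3344, 0.3072)
P(in square B after 4 turns) = 0.3072

0.3072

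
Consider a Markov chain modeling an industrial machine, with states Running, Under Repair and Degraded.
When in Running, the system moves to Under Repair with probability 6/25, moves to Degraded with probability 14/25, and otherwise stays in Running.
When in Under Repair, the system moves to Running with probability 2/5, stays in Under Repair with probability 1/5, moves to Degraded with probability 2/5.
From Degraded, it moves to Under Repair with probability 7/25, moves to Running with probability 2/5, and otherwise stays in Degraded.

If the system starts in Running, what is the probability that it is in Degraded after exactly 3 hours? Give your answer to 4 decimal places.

Propagate the distribution vector 3 hours from Running.
After 0 hours: (1.0000, 0.0000, 0.0000)
After 1 hour: (0.2000, 0.2400, 0.5600)
After 2 hours: (0.3600, 0.2528, 0.3872)
After 3 hours: (0.3280, 0.2454, 0.4266)
P(in Degraded after 3 hours) = 0.4266

0.4266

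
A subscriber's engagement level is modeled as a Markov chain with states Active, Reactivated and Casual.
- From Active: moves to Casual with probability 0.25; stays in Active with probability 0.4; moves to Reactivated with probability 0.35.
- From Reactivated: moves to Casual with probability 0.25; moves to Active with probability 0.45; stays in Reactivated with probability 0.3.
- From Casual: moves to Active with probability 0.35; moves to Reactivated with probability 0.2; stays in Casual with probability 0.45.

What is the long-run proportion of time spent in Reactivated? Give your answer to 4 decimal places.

Let the stationary distribution be π with π = πP and π_1 + π_2 + π_3 = 1.
π_1 = 0.4·π_1 + 0.45·π_2 + 0.35·π_3
π_2 = 0.35·π_1 + 0.3·π_2 + 0.2·π_3
Solving with the normalization constraint gives π = (0.3988, 0.2887, 0.3125).
So the stationary probability of Reactivated is 0.2887.

0.2887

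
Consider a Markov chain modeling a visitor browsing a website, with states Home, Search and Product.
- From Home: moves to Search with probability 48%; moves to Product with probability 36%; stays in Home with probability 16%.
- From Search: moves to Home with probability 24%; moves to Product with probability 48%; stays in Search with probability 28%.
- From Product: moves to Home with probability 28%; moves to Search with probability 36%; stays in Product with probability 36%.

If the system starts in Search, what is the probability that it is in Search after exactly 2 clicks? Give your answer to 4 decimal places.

Sum over the intermediate state after 1 click:
P = P(Search→Home)·P(Home→Search) + P(Search→Search)·P(Search→Search) + P(Search→Product)·P(Product→Search)
  = 0.24×0.48 + 0.28×0.28 + 0.48×0.36
  = 0.1152 + 0.0784 + 0.1728 = 0.3664

0.3664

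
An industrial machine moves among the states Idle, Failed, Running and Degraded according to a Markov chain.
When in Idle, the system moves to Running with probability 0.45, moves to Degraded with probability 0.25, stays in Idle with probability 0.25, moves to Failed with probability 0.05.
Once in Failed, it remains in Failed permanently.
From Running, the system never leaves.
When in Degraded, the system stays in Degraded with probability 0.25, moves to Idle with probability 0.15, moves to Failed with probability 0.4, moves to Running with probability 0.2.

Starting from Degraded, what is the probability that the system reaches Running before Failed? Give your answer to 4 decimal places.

0.4143

Let h(s) be the probability of absorption at Running starting from transient state s. Then h(Running) = 1 and h(Failed) = 0. By first-step analysis:
h(Idle) = 0.25·h(Idle) + 0.05·0 + 0.45·1 + 0.25·h(Degraded)
h(Degraded) = 0.15·h(Idle) + 0.4·0 + 0.2·1 + 0.25·h(Degraded)
Solving: h(Idle) = 0.7381, h(Degraded) = 0.4143.
Starting from Degraded, the probability is 0.4143.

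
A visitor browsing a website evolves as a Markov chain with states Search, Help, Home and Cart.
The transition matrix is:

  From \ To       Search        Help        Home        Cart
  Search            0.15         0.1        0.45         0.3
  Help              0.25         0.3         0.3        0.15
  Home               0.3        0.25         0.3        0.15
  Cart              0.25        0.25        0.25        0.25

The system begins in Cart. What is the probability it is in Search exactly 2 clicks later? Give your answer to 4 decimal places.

Propagate the distribution vector 2 clicks from Cart.
After 0 clicks: (0.0000, 0.0000, 0.0000, 1.0000)
After 1 click: (0.2500, 0.2500, 0.2500, 0.2500)
After 2 clicks: (0.2375, 0.2250, 0.3250, 0.2125)
P(in Search after 2 clicks) = 0.2375

0.2375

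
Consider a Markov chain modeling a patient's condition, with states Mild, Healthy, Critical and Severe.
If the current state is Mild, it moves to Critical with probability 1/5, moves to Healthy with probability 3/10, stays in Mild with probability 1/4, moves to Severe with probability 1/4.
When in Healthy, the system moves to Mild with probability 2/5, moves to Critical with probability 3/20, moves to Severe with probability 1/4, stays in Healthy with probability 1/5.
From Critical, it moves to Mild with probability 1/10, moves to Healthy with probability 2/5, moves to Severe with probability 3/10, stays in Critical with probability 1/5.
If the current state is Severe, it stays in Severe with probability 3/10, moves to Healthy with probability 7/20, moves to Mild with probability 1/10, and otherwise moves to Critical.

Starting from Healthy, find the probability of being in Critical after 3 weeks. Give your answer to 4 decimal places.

Propagate the distribution vector 3 weeks from Healthy.
After 0 weeks: (0.0000, 1.0000, 0.0000, 0.0000)
After 1 week: (0.4000, 0.2000, 0.1500, 0.2500)
After 2 weeks: (0.2200, 0.3075, 0.2025, 0.2700)
After 3 weeks: (0.2253, 0.3030, 0.1981, 0.2736)
P(in Critical after 3 weeks) = 0.1981

0.1981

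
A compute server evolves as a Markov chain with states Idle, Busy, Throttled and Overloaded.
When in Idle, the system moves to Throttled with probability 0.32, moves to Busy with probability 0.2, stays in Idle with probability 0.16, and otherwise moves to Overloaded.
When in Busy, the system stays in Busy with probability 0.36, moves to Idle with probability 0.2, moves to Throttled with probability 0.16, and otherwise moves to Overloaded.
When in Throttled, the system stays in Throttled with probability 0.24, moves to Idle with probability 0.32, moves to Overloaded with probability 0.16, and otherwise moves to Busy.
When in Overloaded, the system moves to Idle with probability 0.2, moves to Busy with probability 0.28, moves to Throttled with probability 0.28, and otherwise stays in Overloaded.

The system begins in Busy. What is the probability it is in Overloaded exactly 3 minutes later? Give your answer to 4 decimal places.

0.2495

Propagate the distribution vector 3 minutes from Busy.
After 0 minutes: (0.0000, 1.0000, 0.0000, 0.0000)
After 1 minute: (0.2000, 0.3600, 0.1600, 0.2800)
After 2 minutes: (0.2112, 0.2928, 0.2384, 0.2576)
After 3 minutes: (0.2202, 0.2865, 0.2438, 0.2495)
P(in Overloaded after 3 minutes) = 0.2495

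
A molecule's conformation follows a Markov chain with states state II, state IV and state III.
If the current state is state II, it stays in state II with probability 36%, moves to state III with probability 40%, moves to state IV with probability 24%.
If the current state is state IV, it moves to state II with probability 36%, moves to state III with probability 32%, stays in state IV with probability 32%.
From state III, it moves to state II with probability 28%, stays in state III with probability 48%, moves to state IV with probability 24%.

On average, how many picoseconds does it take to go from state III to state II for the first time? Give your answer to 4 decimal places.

3.3237

Let t(s) be the expected number of picoseconds to first reach state II from state s, with t(state II) = 0. Conditioning on the first picosecond:
t(state IV) = 1 + 0.32·t(state IV) + 0.32·t(state III)
t(state III) = 1 + 0.24·t(state IV) + 0.48·t(state III)
Solving: t(state IV) = 3.0347, t(state III) = 3.3237.
Expected picoseconds from state III to state II: 3.3237.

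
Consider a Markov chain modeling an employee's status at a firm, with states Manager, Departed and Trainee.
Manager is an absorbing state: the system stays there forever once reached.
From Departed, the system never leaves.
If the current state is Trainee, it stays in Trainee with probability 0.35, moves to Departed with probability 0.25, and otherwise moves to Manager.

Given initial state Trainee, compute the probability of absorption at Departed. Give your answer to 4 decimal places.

0.3846

Let h(s) be the probability of absorption at Departed starting from transient state s. Then h(Departed) = 1 and h(Manager) = 0. By first-step analysis:
h(Trainee) = 0.4·0 + 0.25·1 + 0.35·h(Trainee)
Solving: h(Trainee) = 0.3846.
Starting from Trainee, the probability is 0.3846.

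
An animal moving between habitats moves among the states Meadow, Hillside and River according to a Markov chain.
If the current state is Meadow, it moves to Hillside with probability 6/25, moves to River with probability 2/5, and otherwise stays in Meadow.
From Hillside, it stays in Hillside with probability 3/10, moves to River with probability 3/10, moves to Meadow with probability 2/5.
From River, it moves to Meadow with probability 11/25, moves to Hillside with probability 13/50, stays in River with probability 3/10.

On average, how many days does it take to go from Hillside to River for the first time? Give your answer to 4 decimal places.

2.9545

Let t(s) be the expected number of days to first reach River from state s, with t(River) = 0. Conditioning on the first day:
t(Meadow) = 1 + 0.36·t(Meadow) + 0.24·t(Hillside)
t(Hillside) = 1 + 0.4·t(Meadow) + 0.3·t(Hillside)
Solving: t(Meadow) = 2.6705, t(Hillside) = 2.9545.
Expected days from Hillside to River: 2.9545.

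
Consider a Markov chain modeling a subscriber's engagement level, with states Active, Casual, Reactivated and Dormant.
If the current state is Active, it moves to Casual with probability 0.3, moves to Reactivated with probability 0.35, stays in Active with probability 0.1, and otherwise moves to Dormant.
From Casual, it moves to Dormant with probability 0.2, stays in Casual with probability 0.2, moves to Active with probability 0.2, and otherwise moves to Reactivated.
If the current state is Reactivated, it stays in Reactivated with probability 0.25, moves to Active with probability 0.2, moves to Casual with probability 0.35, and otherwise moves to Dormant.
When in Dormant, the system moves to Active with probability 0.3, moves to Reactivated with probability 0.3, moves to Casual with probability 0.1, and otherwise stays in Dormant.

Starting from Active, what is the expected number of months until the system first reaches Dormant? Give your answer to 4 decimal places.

4.5652

Let t(s) be the expected number of months to first reach Dormant from state s, with t(Dormant) = 0. Conditioning on the first month:
t(Active) = 1 + 0.1·t(Active) + 0.3·t(Casual) + 0.35·t(Reactivated)
t(Casual) = 1 + 0.2·t(Active) + 0.2·t(Casual) + 0.4·t(Reactivated)
t(Reactivated) = 1 + 0.2·t(Active) + 0.35·t(Casual) + 0.25·t(Reactivated)
Solving: t(Active) = 4.5652, t(Casual) = 4.7826, t(Reactivated) = 4.7826.
Expected months from Active to Dormant: 4.5652.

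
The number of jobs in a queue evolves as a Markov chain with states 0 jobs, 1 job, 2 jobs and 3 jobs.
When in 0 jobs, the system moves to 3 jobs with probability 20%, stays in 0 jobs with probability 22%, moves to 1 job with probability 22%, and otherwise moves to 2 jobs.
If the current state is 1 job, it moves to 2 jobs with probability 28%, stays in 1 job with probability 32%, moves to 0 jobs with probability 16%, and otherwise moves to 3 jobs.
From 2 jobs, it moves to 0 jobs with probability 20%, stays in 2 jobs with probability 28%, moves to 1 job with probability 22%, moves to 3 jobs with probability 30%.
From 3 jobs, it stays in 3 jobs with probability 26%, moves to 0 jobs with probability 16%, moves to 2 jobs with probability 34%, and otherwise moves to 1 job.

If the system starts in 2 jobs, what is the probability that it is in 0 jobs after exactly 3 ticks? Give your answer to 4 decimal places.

0.1836

Propagate the distribution vector 3 ticks from 2 jobs.
After 0 ticks: (0.0000, 0.0000, 1.0000, 0.0000)
After 1 tick: (0.2000, 0.2200, 0.2800, 0.3000)
After 2 ticks: (0.1832, 0.2480, 0.3140, 0.2548)
After 3 ticks: (0.1836, 0.2499, 0.3099, 0.2566)
P(in 0 jobs after 3 ticks) = 0.1836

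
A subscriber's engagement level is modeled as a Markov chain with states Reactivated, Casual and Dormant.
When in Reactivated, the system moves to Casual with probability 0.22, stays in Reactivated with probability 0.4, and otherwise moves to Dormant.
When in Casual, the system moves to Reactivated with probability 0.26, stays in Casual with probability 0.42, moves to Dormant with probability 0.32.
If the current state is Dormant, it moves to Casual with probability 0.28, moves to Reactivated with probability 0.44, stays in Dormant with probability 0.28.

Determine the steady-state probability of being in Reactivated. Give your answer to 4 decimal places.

0.3712

Let the stationary distribution be π with π = πP and π_1 + π_2 + π_3 = 1.
π_1 = 0.4·π_1 + 0.26·π_2 + 0.44·π_3
π_2 = 0.22·π_1 + 0.42·π_2 + 0.28·π_3
Solving with the normalization constraint gives π = (0.3712, 0.2997, 0.3291).
So the stationary probability of Reactivated is 0.3712.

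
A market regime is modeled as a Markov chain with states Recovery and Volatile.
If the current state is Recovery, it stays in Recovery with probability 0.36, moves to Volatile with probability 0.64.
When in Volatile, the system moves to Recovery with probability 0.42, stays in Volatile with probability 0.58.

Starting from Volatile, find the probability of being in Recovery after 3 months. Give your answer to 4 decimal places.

0.3963

Propagate the distribution vector 3 months from Volatile.
After 0 months: (0.0000, 1.0000)
After 1 month: (0.4200, 0.5800)
After 2 months: (0.3948, 0.6052)
After 3 months: (0.3963, 0.6037)
P(in Recovery after 3 months) = 0.3963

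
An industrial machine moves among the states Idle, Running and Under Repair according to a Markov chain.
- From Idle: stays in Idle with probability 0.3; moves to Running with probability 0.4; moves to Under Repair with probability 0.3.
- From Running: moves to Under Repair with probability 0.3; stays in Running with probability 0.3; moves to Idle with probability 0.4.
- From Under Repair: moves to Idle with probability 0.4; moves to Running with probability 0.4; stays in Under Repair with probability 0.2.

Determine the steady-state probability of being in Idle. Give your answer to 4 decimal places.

Let the stationary distribution be π with π = πP and π_1 + π_2 + π_3 = 1.
π_1 = 0.3·π_1 + 0.4·π_2 + 0.4·π_3
π_2 = 0.4·π_1 + 0.3·π_2 + 0.4·π_3
Solving with the normalization constraint gives π = (0.3636, 0.3636, 0.2727).
So the stationary probability of Idle is 0.3636.

0.3636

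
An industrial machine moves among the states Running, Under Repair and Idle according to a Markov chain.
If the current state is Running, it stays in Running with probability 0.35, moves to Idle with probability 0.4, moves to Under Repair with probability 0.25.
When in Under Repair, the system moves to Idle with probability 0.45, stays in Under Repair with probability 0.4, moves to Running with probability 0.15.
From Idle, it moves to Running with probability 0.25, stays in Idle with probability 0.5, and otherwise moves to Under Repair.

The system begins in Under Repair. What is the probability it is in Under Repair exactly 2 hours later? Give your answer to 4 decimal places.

0.3100

Sum over the intermediate state after 1 hour:
P = P(Under Repair→Running)·P(Running→Under Repair) + P(Under Repair→Under Repair)·P(Under Repair→Under Repair) + P(Under Repair→Idle)·P(Idle→Under Repair)
  = 0.15×0.25 + 0.4×0.4 + 0.45×0.25
  = 0.0375 + 0.1600 + 0.1125 = 0.3100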